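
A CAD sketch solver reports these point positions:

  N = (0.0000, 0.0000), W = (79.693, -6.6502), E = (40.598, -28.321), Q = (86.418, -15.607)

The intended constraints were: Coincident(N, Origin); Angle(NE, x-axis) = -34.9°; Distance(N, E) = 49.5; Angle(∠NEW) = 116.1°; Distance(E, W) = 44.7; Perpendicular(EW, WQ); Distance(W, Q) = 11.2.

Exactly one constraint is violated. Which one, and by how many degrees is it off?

Perpendicular(EW, WQ) — off by 7.90°.

N = (0.00, 0.00) ✓; NE at -34.90° ✓; |NE| = 49.50 ✓; ∠NEW = 116.1° ✓; |EW| = 44.70 ✓; ∠(EW, WQ) = 82.10° ✗; |WQ| = 11.20 ✓.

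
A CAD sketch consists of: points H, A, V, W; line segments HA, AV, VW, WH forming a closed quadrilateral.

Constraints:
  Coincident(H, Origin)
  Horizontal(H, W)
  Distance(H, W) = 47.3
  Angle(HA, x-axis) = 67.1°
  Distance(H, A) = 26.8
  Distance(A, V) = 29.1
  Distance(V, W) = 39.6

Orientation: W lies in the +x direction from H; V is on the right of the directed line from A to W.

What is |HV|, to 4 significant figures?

9.027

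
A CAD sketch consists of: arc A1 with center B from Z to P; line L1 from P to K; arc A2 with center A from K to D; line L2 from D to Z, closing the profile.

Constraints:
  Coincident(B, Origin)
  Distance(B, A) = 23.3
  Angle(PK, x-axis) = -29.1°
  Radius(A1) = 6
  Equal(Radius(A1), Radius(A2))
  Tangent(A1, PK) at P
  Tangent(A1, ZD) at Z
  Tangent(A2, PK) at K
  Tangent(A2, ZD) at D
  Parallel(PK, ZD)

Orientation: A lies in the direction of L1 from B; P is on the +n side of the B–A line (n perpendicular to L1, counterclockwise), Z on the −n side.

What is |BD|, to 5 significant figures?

24.060

The slot axis is L1's direction at -29.1°, so u = (cos -29.1°, sin -29.1°) = (0.87377, -0.48634) and n = (−sin -29.1°, cos -29.1°) = (0.48634, 0.87377). B is at the origin and A lies 23.3 along u from B, so A = 23.3·u = (20.359, -11.332). Tangency of A1 to both parallel lines with radius 6.0 puts P and Z at B ± 6.0·n: P = (2.9180, 5.2426), Z = (-2.9180, -5.2426). Equal radii place K and D the same way about A: K = A + 6.0·n = (23.277, -6.0890), D = A − 6.0·n = (17.441, -16.574). Then |BD| = |D − B| = 24.060.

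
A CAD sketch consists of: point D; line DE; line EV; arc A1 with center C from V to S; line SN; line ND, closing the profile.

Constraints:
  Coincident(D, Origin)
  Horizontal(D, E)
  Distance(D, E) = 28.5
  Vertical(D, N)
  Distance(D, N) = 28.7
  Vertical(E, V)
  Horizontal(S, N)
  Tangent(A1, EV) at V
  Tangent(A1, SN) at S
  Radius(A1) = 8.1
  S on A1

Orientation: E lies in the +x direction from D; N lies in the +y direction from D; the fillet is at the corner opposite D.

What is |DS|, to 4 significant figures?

35.21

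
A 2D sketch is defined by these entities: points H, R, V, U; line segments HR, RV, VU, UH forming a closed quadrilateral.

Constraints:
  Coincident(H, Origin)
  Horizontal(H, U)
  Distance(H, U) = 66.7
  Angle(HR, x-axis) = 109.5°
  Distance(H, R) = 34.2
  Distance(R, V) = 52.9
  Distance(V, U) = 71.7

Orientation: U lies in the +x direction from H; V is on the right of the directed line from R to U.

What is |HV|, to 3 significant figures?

20.0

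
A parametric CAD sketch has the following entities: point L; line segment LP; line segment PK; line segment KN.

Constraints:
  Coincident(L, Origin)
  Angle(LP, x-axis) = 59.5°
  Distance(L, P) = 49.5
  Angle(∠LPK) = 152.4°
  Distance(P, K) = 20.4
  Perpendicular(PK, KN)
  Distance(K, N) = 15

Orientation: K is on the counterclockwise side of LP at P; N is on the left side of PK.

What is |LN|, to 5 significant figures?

64.755

L is at the origin; LP runs at 59.5° with length 49.5, so P = 49.5·(cos 59.5°, sin 59.5°) = (25.123, 42.651). ∠LPK = 152.4°, so PK runs at 59.5° + (180° − 152.4°) = 87.100° from the x-axis; with |PK| = 20.4, K = P + 20.4·(cos 87.100°, sin 87.100°) = (26.155, 63.025). PK ⟂ KN; with |KN| = 15.0 on the left of PK, N = K + 15.0·(-0.99872, 0.050593) = (11.174, 63.783). Then |LN| = |N − L| = 64.755.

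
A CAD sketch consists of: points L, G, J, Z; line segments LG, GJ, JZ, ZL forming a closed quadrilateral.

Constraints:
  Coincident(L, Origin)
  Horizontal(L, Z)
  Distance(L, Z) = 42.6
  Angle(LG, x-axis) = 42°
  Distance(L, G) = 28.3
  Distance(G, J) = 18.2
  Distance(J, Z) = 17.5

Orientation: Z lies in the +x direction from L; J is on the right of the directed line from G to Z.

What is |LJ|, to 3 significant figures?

25.2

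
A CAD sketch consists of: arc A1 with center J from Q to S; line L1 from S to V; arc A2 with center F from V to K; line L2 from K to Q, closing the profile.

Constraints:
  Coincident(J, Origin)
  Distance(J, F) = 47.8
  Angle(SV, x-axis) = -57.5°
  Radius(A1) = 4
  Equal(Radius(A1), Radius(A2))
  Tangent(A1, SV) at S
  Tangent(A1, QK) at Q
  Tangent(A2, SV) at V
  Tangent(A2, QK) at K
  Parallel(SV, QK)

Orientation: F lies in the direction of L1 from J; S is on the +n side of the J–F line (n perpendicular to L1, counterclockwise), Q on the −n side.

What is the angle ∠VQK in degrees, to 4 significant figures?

9.501°

Tangency of A1 to both parallel lines with radius 4.0 puts S and Q at J ± 4.0·n: S = (3.374, 2.149), Q = (-3.374, -2.149). Equal radii place V and K the same way about F: V = F + 4.0·n = (29.06, -38.16), K = F − 4.0·n = (22.31, -42.46). Then cos ∠VQK = QV·QK / (|QV||QK|), giving 9.501°.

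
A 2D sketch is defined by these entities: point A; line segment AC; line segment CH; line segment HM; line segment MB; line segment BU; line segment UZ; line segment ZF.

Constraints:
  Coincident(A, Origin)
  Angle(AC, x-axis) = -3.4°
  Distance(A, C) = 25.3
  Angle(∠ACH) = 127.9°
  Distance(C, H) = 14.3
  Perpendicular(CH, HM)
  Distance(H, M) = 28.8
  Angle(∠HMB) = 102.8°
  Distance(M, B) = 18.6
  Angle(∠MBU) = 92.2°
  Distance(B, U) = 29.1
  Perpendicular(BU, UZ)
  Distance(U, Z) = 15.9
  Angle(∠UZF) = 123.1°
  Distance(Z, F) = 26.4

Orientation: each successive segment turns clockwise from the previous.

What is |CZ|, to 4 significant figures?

4.049

A is at the origin; AC runs at -3.4° with length 25.3, so C = (25.26, -1.500). ∠ACH = 127.9° gives CH at -55.50° from the x-axis; with |CH| = 14.3, H = (33.36, -13.29). CH ⟂ HM, so HM runs at -145.5°; with |HM| = 28.8, M = (9.620, -29.60). ∠HMB = 102.8° gives MB at 137.3° from the x-axis; with |MB| = 18.6, B = (-4.049, -16.98). ∠MBU = 92.2° gives BU at 49.50° from the x-axis; with |BU| = 29.1, U = (14.85, 5.144). BU ⟂ UZ, so UZ runs at -40.50°; with |UZ| = 15.9, Z = (26.94, -5.183). Then |CZ| = |Z − C| = 4.049.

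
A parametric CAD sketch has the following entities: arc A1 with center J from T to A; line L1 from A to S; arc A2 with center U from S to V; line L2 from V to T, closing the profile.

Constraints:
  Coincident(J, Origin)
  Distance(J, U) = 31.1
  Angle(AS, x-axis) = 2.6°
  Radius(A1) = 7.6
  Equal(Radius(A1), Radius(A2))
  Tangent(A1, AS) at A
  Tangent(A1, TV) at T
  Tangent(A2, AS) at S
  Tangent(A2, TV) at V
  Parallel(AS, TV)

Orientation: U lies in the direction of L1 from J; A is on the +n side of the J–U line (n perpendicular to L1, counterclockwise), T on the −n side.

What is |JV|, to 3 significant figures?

32.0

The slot axis is L1's direction at 2.6°, so u = (cos 2.6°, sin 2.6°) = (0.999, 0.0454) and n = (−sin 2.6°, cos 2.6°) = (-0.0454, 0.999). J is at the origin and U lies 31.1 along u from J, so U = 31.1·u = (31.1, 1.41). Tangency of A1 to both parallel lines with radius 7.6 puts A and T at J ± 7.6·n: A = (-0.345, 7.59), T = (0.345, -7.59). Equal radii place S and V the same way about U: S = U + 7.6·n = (30.7, 9.00), V = U − 7.6·n = (31.4, -6.18). Then |JV| = |V − J| = 32.0.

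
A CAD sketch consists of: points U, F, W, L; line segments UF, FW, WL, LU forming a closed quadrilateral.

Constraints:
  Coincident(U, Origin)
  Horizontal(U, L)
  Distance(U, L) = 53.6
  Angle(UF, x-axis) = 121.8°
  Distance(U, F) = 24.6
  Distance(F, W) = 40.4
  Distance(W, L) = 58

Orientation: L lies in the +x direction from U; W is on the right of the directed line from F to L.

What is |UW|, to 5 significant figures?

17.927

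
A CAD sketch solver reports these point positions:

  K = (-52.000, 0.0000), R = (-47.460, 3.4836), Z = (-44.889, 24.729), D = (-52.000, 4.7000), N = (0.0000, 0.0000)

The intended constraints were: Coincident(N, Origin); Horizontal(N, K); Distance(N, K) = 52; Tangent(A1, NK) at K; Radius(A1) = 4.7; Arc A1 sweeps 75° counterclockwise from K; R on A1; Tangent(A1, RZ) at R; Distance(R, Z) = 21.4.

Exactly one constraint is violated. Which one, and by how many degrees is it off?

Tangent(A1, RZ) at R — off by 8.10°.

N = (0.00, 0.00) ✓; N.y = 0.00, K.y = 0.00 ✓; |NK| = 52.00 ✓; ∠(DK, KN) = 90.00° ✓; |DK| = 4.700 ✓; bearing(D→R) − bearing(D→K) = 75.00° ✓; |DR| = 4.700 ✓; ∠(DR, RZ) = 81.90° ✗; |RZ| = 21.40 ✓.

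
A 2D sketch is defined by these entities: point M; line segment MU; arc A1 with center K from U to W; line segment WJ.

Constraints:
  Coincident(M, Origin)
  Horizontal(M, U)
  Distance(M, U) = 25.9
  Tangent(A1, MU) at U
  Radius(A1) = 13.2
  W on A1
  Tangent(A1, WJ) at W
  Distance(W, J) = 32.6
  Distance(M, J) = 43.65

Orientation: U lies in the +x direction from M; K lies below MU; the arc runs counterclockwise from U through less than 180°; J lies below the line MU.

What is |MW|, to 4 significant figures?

16.90

M is at the origin; M and U share the same y with |MU| = 25.9 and U on the +x side, so U = (25.90, 0.000). A1 meets MU tangentially, so KU is at right angles to MU, so K = U + (0, -13.2) = (25.90, -13.20). Since KW ⟂ WJ (tangency), |KJ| = √(13.2² + 32.6²) = 35.17 regardless of where W sits on A1. So J lies on both circle(M, 43.65) and circle(K, 35.17); the below-MU intersection is J = (7.281, -43.04). W is the foot of the tangent from J: W = (12.90, -10.93).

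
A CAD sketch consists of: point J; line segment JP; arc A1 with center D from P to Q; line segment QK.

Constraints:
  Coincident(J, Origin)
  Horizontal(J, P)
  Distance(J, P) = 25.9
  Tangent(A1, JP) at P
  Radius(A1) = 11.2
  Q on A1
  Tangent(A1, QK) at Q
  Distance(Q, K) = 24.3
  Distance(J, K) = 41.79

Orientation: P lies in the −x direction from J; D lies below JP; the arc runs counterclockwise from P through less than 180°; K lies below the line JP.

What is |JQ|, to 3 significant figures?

39.1

Checks: |DQ| = 11.20 ✓; ∠(DQ, QK) = 90.00° ✓; |QK| = 24.30 ✓; |JK| = 41.79 ✓.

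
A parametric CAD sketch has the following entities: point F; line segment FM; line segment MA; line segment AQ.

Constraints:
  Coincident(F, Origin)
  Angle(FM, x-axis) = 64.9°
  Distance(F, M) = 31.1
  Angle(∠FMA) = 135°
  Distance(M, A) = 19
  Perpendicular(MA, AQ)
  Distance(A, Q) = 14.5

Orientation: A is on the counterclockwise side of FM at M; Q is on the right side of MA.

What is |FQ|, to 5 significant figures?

54.880

F is at the origin; FM runs at 64.9° with length 31.1, so M = 31.1·(cos 64.9°, sin 64.9°) = (13.193, 28.163). ∠FMA = 135.0°, so MA runs at 64.9° + (180° − 135.0°) = 109.90° from the x-axis; with |MA| = 19.0, A = M + 19.0·(cos 109.90°, sin 109.90°) = (6.7254, 46.029). MA is perpendicular to AQ; with |AQ| = 14.5 on the right of MA, Q = A + 14.5·(0.94029, 0.34038) = (20.360, 50.964). Then |FQ| = |Q − F| = 54.880.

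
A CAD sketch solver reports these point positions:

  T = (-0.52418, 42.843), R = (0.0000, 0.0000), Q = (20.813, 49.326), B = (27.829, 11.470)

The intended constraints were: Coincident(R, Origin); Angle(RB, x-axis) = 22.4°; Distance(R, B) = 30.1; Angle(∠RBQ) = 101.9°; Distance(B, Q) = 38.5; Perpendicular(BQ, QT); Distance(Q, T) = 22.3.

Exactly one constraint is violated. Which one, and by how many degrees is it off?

Perpendicular(BQ, QT) — off by 6.40°.

R = (0.00, 0.00) ✓; RB at 22.40° ✓; |RB| = 30.10 ✓; ∠RBQ = 101.9° ✓; |BQ| = 38.50 ✓; ∠(BQ, QT) = 96.40° ✗; |QT| = 22.30 ✓.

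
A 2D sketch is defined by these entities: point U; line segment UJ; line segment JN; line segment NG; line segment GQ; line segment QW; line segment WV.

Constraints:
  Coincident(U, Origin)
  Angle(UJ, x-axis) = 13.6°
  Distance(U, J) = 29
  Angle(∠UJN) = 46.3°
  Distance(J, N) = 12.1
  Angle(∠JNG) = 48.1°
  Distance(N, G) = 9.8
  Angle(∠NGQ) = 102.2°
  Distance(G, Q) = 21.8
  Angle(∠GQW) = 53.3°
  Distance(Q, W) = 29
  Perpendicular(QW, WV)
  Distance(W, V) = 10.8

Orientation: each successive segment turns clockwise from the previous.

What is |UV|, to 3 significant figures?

26.3

U is at the origin; UJ runs at 13.6° with length 29.0, so J = (28.2, 6.82). ∠UJN = 46.3° gives JN at -120° from the x-axis; with |JN| = 12.1, N = (22.1, -3.65). ∠JNG = 48.1° gives NG at 108° from the x-axis; with |NG| = 9.8, G = (19.1, 5.67). ∠NGQ = 102.2° gives GQ at 30.2° from the x-axis; with |GQ| = 21.8, Q = (37.9, 16.6). ∠GQW = 53.3° gives QW at -96.5° from the x-axis; with |QW| = 29.0, W = (34.6, -12.2). QW ⟂ WV, so WV runs at 174°; with |WV| = 10.8, V = (23.9, -11.0). Then |UV| = |V − U| = 26.3.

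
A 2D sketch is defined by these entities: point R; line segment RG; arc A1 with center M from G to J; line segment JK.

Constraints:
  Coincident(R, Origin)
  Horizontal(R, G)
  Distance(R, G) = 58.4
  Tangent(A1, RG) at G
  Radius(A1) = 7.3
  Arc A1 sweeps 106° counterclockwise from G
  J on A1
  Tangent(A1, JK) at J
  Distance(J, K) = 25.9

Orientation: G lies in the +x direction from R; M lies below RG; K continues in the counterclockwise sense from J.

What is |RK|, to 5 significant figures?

67.787

On A1, G sits at bearing 90° from M; a 106° counterclockwise sweep puts J at bearing 196°, so J = M + 7.3·(cos 196°, sin 196°) = (51.383, -9.3122). Tangency of A1 to JK means the radius MJ is perpendicular to JK, so JK runs along (−sin 196°, cos 196°); with |JK| = 25.9, K = (58.522, -34.209). Then |RK| = |K − R| = 67.787.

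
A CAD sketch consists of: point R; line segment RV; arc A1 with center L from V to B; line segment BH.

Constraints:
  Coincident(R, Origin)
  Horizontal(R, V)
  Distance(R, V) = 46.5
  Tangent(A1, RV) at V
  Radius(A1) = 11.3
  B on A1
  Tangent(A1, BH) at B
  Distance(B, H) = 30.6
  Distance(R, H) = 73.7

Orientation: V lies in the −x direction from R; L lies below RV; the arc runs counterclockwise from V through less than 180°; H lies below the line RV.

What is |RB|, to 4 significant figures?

58.52

R is at the origin; RV is horizontal with |RV| = 46.5 and V on the −x side, so V = (-46.50, 0.000). The tangent condition forces LV to be normal to RV, so L = V + (0, -11.3) = (-46.50, -11.30). Since LB ⟂ BH (tangency), |LH| = √(11.3² + 30.6²) = 32.62 regardless of where B sits on A1. So H lies on both circle(R, 73.7) and circle(L, 32.62); the below-RV intersection is H = (-61.85, -40.08). B is the foot of the tangent from H: B = (-57.70, -9.767).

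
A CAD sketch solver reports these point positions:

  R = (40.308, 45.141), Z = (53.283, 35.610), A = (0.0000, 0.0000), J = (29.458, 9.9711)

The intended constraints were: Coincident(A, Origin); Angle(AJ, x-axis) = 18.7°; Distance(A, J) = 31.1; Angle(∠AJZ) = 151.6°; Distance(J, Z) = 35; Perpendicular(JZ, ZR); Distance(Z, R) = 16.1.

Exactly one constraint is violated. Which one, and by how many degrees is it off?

Perpendicular(JZ, ZR) — off by 6.60°.

A = (0.00, 0.00) ✓; AJ at 18.70° ✓; |AJ| = 31.10 ✓; ∠AJZ = 151.6° ✓; |JZ| = 35.00 ✓; ∠(JZ, ZR) = 96.60° ✗; |ZR| = 16.10 ✓.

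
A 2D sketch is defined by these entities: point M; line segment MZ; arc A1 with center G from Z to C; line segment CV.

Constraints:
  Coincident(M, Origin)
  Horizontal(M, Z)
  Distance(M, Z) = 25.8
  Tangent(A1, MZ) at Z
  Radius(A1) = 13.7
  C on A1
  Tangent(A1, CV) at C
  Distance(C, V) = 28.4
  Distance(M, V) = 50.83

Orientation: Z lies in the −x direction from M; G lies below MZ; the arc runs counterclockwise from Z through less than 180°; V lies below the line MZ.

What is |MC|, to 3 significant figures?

42.9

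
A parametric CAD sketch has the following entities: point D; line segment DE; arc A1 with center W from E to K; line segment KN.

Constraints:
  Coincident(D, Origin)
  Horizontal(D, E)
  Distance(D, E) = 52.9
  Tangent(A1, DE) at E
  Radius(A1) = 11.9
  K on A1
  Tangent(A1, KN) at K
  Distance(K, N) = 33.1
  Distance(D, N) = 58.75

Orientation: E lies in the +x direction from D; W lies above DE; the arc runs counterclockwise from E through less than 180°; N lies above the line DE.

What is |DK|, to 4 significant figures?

64.74

Checks: |WK| = 11.90 ✓; ∠(WK, KN) = 90.00° ✓; |KN| = 33.10 ✓; |DN| = 58.75 ✓.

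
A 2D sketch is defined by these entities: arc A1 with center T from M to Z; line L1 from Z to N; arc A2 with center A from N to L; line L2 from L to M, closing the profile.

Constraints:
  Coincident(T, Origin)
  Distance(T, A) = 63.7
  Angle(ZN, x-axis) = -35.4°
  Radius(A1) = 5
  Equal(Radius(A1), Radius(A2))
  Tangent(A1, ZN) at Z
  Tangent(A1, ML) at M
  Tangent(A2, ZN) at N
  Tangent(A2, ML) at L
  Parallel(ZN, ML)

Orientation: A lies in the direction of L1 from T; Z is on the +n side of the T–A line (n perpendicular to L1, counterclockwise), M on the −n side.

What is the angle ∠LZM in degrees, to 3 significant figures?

81.1°

The slot axis is L1's direction at -35.4°, so u = (cos -35.4°, sin -35.4°) = (0.815, -0.579) and n = (−sin -35.4°, cos -35.4°) = (0.579, 0.815). T is at the origin and A lies 63.7 along u from T, so A = 63.7·u = (51.9, -36.9). Tangency of A1 to both parallel lines with radius 5.0 puts Z and M at T ± 5.0·n: Z = (2.90, 4.08), M = (-2.90, -4.08). Equal radii place N and L the same way about A: N = A + 5.0·n = (54.8, -32.8), L = A − 5.0·n = (49.0, -41.0). Then cos ∠LZM = ZL·ZM / (|ZL||ZM|), giving 81.1°.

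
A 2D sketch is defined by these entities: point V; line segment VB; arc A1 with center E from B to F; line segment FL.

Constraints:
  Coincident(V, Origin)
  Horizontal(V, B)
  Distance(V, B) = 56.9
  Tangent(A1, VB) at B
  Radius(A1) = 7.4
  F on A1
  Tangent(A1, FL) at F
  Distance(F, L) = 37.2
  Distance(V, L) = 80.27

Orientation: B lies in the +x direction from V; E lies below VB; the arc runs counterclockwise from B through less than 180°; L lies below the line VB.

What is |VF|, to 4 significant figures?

51.44

V is at the origin; VB is horizontal with |VB| = 56.9 and B on the +x side, so B = (56.90, 0.000). Since A1 is tangent to VB there, EB ⟂ VB, so E = B + (0, -7.4) = (56.90, -7.400). Since EF ⟂ FL (tangency), |EL| = √(7.4² + 37.2²) = 37.93 regardless of where F sits on A1. So L lies on both circle(V, 80.27) and circle(E, 37.93); the below-VB intersection is L = (67.20, -43.90). F is the foot of the tangent from L: F = (50.31, -10.76).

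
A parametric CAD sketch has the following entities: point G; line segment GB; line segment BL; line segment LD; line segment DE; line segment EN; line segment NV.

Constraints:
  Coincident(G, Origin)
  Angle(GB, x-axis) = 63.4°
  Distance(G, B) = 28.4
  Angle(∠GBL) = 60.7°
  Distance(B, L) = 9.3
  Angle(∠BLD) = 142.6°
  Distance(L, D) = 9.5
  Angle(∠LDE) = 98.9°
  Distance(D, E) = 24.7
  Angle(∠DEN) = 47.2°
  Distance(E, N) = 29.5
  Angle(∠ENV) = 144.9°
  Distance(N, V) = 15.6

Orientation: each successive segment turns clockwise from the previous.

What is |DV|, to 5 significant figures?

27.075

∠DEN = 47.2° gives EN at 52.800° from the x-axis; with |EN| = 29.5, N = (10.637, 29.296). ∠ENV = 144.9° gives NV at 17.700° from the x-axis; with |NV| = 15.6, V = (25.499, 34.039). Then |DV| = |V − D| = 27.075.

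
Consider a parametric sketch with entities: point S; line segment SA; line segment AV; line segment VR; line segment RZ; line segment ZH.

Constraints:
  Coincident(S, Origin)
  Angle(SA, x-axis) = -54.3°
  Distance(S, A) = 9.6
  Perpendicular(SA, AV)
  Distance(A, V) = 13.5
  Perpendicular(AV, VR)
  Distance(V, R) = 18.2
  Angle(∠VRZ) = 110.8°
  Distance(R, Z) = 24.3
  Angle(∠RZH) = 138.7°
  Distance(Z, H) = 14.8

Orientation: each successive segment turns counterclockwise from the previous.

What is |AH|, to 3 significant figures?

31.6

S is at the origin; SA runs at -54.3° with length 9.6, so A = (5.60, -7.80). SA is perpendicular to AV, so AV runs at 35.7°; with |AV| = 13.5, V = (16.6, 0.0818). AV ⟂ VR, so VR runs at 126°; with |VR| = 18.2, R = (5.94, 14.9). ∠VRZ = 110.8° gives RZ at -165° from the x-axis; with |RZ| = 24.3, Z = (-17.5, 8.61). ∠RZH = 138.7° gives ZH at -124° from the x-axis; with |ZH| = 14.8, H = (-25.8, -3.69). Then |AH| = |H − A| = 31.6.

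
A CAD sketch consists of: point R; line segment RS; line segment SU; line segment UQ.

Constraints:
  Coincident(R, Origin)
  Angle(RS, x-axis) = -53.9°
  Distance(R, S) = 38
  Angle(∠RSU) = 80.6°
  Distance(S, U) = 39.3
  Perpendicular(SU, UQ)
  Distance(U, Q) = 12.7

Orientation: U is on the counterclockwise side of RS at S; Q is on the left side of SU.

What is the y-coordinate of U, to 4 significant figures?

-2.673

R is at the origin; RS runs at -53.9° with length 38.0, so S = 38.0·(cos -53.9°, sin -53.9°) = (22.39, -30.70). ∠RSU = 80.6°, so SU runs at -53.9° + (180° − 80.6°) = 45.50° from the x-axis; with |SU| = 39.3, U = S + 39.3·(cos 45.50°, sin 45.50°) = (49.94, -2.673). So U.y = -2.673.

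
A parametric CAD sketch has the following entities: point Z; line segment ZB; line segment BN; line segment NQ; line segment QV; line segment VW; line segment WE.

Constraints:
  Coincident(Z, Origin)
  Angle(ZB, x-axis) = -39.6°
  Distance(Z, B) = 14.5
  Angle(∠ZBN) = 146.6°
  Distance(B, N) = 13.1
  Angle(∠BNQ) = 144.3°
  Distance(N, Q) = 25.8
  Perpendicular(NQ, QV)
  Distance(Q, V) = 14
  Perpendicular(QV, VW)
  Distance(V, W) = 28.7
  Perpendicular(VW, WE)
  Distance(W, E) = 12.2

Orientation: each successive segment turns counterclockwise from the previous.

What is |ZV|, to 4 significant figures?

42.23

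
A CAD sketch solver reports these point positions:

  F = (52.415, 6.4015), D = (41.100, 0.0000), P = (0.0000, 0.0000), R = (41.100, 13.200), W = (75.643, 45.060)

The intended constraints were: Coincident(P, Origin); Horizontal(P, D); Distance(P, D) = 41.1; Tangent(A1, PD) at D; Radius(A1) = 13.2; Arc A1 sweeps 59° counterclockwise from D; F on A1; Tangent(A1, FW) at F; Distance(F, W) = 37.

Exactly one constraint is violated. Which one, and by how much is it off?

Distance(F, W) = 37 — off by 8.10.

P = (0.00, 0.00) ✓; P.y = 0.00, D.y = 0.00 ✓; |PD| = 41.10 ✓; ∠(RD, DP) = 90.00° ✓; |RD| = 13.20 ✓; bearing(R→F) − bearing(R→D) = 59.00° ✓; |RF| = 13.20 ✓; ∠(RF, FW) = 90.00° ✓; |FW| = 45.10 ✗.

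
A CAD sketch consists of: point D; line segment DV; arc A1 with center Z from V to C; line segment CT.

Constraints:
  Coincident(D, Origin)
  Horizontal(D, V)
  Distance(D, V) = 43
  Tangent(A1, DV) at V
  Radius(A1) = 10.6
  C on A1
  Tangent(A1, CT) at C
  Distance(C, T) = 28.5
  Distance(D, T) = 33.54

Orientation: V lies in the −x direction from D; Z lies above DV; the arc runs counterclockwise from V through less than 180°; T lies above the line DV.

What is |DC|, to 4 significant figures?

34.55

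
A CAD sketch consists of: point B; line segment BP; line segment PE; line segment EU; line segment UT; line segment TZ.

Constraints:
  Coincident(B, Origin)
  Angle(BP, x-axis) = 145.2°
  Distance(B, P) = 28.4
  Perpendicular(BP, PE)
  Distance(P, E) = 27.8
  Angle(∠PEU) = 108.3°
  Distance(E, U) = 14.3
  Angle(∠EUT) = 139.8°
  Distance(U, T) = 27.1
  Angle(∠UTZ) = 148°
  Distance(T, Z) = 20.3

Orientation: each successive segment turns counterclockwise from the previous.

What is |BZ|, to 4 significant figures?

23.02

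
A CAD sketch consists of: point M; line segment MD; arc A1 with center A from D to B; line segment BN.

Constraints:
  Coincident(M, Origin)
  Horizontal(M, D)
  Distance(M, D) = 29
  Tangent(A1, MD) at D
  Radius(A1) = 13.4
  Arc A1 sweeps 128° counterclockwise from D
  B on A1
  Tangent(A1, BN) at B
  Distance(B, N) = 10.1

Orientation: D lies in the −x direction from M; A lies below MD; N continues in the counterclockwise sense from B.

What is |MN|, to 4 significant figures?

44.59

M is at the origin; M and D share the same y with |MD| = 29.0 and D on the −x side, so D = (-29.00, 0.000). Since A1 is tangent to MD there, AD ⟂ MD, so A = D + (0, -13.4) = (-29.00, -13.40). On A1, D sits at bearing 90° from A; a 128° counterclockwise sweep puts B at bearing 218°, so B = A + 13.4·(cos 218°, sin 218°) = (-39.56, -21.65). Since A1 is tangent to BN there, AB ⟂ BN, so BN runs along (−sin 218°, cos 218°); with |BN| = 10.1, N = (-33.34, -29.61). Then |MN| = |N − M| = 44.59.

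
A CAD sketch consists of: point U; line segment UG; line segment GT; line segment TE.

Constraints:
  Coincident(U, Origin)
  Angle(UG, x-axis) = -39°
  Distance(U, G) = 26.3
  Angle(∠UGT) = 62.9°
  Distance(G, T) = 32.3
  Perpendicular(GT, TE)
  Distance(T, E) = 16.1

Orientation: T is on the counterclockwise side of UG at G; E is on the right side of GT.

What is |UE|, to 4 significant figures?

44.43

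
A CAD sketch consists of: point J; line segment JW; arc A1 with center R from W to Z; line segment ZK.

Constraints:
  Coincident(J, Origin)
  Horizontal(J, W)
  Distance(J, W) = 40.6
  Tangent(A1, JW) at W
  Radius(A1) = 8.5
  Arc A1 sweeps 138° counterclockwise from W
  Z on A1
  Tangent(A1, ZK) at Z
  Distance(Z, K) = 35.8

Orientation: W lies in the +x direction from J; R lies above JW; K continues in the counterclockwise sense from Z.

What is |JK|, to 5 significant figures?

43.482

On A1, W sits at bearing -90° from R; a 138° counterclockwise sweep puts Z at bearing 48°, so Z = R + 8.5·(cos 48°, sin 48°) = (46.288, 14.817). The tangent condition forces RZ to be normal to ZK, so ZK runs along (−sin 48°, cos 48°); with |ZK| = 35.8, K = (19.683, 38.772). Then |JK| = |K − J| = 43.482.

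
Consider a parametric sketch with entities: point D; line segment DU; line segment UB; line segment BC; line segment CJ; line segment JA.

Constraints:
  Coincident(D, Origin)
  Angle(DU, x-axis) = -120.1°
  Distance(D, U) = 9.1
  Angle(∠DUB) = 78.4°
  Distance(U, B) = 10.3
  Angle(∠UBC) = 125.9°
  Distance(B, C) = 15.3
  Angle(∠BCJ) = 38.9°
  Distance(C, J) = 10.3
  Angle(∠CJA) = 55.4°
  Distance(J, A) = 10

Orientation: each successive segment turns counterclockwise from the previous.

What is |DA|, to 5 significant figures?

16.169

∠BCJ = 38.9° gives CJ at 176.70° from the x-axis; with |CJ| = 10.3, J = (7.3615, -1.6417). ∠CJA = 55.4° gives JA at -58.700° from the x-axis; with |JA| = 10.0, A = (12.557, -10.186). Then |DA| = |A − D| = 16.169.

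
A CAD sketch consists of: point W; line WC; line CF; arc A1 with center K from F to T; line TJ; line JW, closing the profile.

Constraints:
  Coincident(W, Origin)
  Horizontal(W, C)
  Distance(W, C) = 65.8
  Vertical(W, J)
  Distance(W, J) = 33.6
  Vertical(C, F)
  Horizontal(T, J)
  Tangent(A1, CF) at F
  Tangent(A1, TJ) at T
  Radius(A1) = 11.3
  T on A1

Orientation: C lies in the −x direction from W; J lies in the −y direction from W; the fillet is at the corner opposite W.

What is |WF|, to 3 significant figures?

69.5

The virtual corner opposite W is at (-65.8, -33.6). Tangency of A1 to CF means the radius KF is perpendicular to CF and since A1 is tangent to TJ there, KT ⟂ TJ, with radius 11.3, so the center K sits 11.3 in from both sides at K = (-54.5, -22.3). That places the tangent points at F = (-65.8, -22.3) on CF and T = (-54.5, -33.6) on TJ. Then |WF| = |F − W| = 69.5.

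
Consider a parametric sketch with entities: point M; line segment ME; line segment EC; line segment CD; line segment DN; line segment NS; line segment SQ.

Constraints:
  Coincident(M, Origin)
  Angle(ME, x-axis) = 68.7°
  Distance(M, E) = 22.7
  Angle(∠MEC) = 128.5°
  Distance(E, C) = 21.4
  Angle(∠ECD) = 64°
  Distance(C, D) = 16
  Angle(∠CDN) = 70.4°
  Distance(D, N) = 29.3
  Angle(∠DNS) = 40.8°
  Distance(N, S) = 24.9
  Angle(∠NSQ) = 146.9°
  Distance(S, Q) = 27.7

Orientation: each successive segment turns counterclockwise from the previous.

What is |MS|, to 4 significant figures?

39.65

M is at the origin; ME runs at 68.7° with length 22.7, so E = (8.246, 21.15). ∠MEC = 128.5° gives EC at 120.2° from the x-axis; with |EC| = 21.4, C = (-2.519, 39.64). ∠ECD = 64.0° gives CD at -123.8° from the x-axis; with |CD| = 16.0, D = (-11.42, 26.35). ∠CDN = 70.4° gives DN at -14.20° from the x-axis; with |DN| = 29.3, N = (16.99, 19.16). ∠DNS = 40.8° gives NS at 125.0° from the x-axis; with |NS| = 24.9, S = (2.703, 39.56). Then |MS| = |S − M| = 39.65.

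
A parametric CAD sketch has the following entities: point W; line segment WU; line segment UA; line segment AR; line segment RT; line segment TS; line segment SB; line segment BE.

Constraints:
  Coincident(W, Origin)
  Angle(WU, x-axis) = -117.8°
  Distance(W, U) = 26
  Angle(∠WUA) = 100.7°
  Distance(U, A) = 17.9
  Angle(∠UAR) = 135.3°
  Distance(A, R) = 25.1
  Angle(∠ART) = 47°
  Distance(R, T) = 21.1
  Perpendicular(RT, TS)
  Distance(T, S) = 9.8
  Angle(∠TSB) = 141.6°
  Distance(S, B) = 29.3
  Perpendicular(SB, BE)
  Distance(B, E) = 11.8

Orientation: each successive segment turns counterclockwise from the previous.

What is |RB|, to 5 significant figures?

32.890

RT ⟂ TS, so TS runs at -130.80°; with |TS| = 9.8, S = (4.4597, -25.063). ∠TSB = 141.6° gives SB at -92.400° from the x-axis; with |SB| = 29.3, B = (3.2327, -54.337). Then |RB| = |B − R| = 32.890.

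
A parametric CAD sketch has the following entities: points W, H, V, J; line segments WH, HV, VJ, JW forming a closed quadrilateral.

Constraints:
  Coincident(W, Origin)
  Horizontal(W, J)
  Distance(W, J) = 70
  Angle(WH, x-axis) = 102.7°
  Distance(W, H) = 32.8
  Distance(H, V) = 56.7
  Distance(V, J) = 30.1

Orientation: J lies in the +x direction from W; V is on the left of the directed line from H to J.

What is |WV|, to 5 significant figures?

52.753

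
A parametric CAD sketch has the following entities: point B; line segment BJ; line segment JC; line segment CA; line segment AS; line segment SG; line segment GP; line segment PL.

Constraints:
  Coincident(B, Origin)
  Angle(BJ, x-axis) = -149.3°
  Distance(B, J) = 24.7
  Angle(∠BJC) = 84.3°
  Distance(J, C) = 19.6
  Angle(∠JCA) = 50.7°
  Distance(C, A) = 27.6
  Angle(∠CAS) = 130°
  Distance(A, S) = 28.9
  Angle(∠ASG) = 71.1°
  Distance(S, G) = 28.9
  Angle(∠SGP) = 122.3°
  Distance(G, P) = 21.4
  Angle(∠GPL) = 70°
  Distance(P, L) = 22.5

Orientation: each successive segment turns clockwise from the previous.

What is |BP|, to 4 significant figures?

35.54

∠ASG = 71.1° gives SG at -173.2° from the x-axis; with |SG| = 28.9, G = (-18.94, -31.13). ∠SGP = 122.3° gives GP at 129.1° from the x-axis; with |GP| = 21.4, P = (-32.44, -14.52). Then |BP| = |P − B| = 35.54.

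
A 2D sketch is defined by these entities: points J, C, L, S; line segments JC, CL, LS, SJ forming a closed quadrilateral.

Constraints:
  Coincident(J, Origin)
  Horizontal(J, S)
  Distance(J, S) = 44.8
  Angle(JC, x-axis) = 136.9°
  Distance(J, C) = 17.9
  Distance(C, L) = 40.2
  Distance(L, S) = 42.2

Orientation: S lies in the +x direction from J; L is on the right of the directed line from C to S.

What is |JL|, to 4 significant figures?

23.28

Checks: |CL| = 40.20 ✓; |LS| = 42.20 ✓.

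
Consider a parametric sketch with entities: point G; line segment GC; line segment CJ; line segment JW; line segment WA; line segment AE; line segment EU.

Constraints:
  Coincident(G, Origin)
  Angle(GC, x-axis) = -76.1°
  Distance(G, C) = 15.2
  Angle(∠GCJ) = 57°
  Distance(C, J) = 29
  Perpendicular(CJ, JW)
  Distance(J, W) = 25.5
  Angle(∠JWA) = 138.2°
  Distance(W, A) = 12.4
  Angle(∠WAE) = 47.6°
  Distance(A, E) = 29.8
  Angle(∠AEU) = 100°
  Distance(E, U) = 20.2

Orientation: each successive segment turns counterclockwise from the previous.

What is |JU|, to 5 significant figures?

8.1703

∠WAE = 47.6° gives AE at -48.900° from the x-axis; with |AE| = 29.8, E = (12.040, 1.6684). ∠AEU = 100.0° gives EU at 31.100° from the x-axis; with |EU| = 20.2, U = (29.337, 12.102). Then |JU| = |U − J| = 8.1703.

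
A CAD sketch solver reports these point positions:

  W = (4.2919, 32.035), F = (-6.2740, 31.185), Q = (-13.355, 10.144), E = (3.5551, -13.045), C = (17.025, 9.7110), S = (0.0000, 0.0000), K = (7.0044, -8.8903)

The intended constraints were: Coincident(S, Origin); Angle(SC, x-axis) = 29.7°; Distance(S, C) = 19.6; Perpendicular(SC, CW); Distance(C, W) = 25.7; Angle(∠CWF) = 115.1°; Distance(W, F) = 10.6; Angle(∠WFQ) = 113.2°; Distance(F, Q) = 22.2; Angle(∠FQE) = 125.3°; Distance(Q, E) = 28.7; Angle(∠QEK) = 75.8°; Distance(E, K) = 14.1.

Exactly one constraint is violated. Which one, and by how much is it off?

Distance(E, K) = 14.1 — off by 8.70.

S = (0.00, 0.00) ✓; SC at 29.70° ✓; |SC| = 19.60 ✓; ∠(SC, CW) = 90.00° ✓; |CW| = 25.70 ✓; ∠CWF = 115.1° ✓; |WF| = 10.60 ✓; ∠WFQ = 113.2° ✓; |FQ| = 22.20 ✓; ∠FQE = 125.3° ✓; |QE| = 28.70 ✓; ∠QEK = 75.80° ✓; |EK| = 5.400 ✗.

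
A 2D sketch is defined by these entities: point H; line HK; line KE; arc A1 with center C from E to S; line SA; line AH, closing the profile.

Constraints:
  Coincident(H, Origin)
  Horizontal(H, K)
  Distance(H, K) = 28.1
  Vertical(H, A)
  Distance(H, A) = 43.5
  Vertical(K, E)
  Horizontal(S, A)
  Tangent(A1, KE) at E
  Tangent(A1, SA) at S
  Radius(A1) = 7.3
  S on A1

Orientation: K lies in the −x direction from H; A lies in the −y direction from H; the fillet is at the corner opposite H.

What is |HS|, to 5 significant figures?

48.217

H is at the origin; H and K share the same y with |HK| = 28.1 and K on the −x side, so K = (-28.100, 0.0000). HA is vertical with |HA| = 43.5 and A on the −y side, so A = (0.0000, -43.500). The virtual corner opposite H is at (-28.100, -43.500). A1 meets KE tangentially, so CE is at right angles to KE and the tangent condition forces CS to be normal to SA, with radius 7.3, so the center C sits 7.3 in from both sides at C = (-20.800, -36.200). That places the tangent points at E = (-28.100, -36.200) on KE and S = (-20.800, -43.500) on SA. Then |HS| = |S − H| = 48.217.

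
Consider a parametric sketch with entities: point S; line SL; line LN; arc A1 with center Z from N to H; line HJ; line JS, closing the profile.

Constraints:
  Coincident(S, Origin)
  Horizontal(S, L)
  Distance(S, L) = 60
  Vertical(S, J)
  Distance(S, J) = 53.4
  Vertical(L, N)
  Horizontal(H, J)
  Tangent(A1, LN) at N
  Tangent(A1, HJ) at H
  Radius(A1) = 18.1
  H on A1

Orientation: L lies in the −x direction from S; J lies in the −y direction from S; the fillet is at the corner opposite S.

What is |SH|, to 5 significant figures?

67.876

The virtual corner opposite S is at (-60.000, -53.400). A1 meets LN tangentially, so ZN is at right angles to LN and tangency of A1 to HJ means the radius ZH is perpendicular to HJ, with radius 18.1, so the center Z sits 18.1 in from both sides at Z = (-41.900, -35.300). That places the tangent points at N = (-60.000, -35.300) on LN and H = (-41.900, -53.400) on HJ. Then |SH| = |H − S| = 67.876.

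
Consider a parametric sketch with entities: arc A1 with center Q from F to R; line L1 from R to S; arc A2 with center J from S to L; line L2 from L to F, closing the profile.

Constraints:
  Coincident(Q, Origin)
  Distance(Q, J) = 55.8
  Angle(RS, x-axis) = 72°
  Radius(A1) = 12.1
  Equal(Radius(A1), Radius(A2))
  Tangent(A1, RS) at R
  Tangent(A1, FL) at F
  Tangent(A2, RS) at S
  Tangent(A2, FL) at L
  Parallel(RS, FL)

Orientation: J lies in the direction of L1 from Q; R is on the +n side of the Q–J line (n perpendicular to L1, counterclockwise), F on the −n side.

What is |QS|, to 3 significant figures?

57.1

The slot axis is L1's direction at 72.0°, so u = (cos 72.0°, sin 72.0°) = (0.309, 0.951) and n = (−sin 72.0°, cos 72.0°) = (-0.951, 0.309). Q is at the origin and J lies 55.8 along u from Q, so J = 55.8·u = (17.2, 53.1). Tangency of A1 to both parallel lines with radius 12.1 puts R and F at Q ± 12.1·n: R = (-11.5, 3.74), F = (11.5, -3.74). Equal radii place S and L the same way about J: S = J + 12.1·n = (5.74, 56.8), L = J − 12.1·n = (28.8, 49.3). Then |QS| = |S − Q| = 57.1.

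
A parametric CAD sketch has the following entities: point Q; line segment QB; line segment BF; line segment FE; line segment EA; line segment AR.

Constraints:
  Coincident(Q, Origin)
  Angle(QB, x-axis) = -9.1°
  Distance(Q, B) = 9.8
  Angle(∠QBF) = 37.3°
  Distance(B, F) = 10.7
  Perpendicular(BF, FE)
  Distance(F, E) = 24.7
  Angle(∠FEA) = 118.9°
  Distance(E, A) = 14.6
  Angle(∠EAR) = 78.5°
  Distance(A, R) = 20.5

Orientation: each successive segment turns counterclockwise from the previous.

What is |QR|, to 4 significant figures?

17.19

∠FEA = 118.9° gives EA at -75.30° from the x-axis; with |EA| = 14.6, A = (-11.88, -24.96). ∠EAR = 78.5° gives AR at 26.20° from the x-axis; with |AR| = 20.5, R = (6.509, -15.91). Then |QR| = |R − Q| = 17.19.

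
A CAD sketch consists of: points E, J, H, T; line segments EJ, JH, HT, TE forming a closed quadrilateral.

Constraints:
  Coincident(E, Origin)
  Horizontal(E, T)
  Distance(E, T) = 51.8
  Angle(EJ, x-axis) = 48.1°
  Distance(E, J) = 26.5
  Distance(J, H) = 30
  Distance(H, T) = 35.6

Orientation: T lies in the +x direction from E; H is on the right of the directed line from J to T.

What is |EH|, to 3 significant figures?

20.5

E is at the origin; E and T share the same y with |ET| = 51.8 and T in +x, so T = (51.8, 0). EJ runs at 48.1° with |EJ| = 26.5, so J = (17.7, 19.7). H is determined by |JH| = 30.0 and |HT| = 35.6 together: it lies at the intersection of circle(J, 30.0) and circle(T, 35.6). With |JT| = 39.4, the foot of the radical line on JT is 15.0 from J and the perpendicular offset is √(30.0² − 15.0²) = 26.0. Taking the right-of-JT solution: H = (17.7, -10.3).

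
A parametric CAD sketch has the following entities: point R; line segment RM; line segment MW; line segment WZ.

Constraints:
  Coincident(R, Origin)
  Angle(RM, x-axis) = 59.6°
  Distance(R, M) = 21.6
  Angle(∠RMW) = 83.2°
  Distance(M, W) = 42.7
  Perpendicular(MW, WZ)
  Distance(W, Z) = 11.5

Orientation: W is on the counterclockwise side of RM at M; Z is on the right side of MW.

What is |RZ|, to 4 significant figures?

51.93

∠RMW = 83.2°, so MW runs at 59.6° + (180° − 83.2°) = 156.4° from the x-axis; with |MW| = 42.7, W = M + 42.7·(cos 156.4°, sin 156.4°) = (-28.20, 35.73). The perpendicularity gives WZ at right angles to MW; with |WZ| = 11.5 on the right of MW, Z = W + 11.5·(0.4003, 0.9164) = (-23.59, 46.26). Then |RZ| = |Z − R| = 51.93.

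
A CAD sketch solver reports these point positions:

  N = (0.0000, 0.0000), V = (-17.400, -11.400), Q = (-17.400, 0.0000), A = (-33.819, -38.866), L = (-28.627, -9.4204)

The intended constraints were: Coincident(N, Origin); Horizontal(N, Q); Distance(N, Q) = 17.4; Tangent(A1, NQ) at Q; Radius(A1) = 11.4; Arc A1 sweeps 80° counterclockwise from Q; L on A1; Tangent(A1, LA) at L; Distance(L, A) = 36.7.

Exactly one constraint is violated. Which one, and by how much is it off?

Distance(L, A) = 36.7 — off by 6.80.

N = (0.00, 0.00) ✓; N.y = 0.00, Q.y = 0.00 ✓; |NQ| = 17.40 ✓; ∠(VQ, QN) = 90.00° ✓; |VQ| = 11.40 ✓; bearing(V→L) − bearing(V→Q) = 80.00° ✓; |VL| = 11.40 ✓; ∠(VL, LA) = 90.00° ✓; |LA| = 29.90 ✗.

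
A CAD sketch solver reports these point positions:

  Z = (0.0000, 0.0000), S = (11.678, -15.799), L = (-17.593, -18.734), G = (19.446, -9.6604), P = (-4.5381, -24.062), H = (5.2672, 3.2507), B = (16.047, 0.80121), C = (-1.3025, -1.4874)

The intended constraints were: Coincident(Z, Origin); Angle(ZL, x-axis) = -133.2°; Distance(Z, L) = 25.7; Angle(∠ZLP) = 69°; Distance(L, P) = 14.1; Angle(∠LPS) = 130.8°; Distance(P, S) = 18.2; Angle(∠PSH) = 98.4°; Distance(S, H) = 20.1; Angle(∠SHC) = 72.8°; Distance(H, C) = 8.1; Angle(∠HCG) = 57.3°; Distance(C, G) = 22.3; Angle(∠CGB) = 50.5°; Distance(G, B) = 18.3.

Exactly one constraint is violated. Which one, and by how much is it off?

Distance(G, B) = 18.3 — off by 7.30.

Z = (0.00, 0.00) ✓; ZL at -133.2° ✓; |ZL| = 25.70 ✓; ∠ZLP = 69.00° ✓; |LP| = 14.10 ✓; ∠LPS = 130.8° ✓; |PS| = 18.20 ✓; ∠PSH = 98.40° ✓; |SH| = 20.10 ✓; ∠SHC = 72.80° ✓; |HC| = 8.100 ✓; ∠HCG = 57.30° ✓; |CG| = 22.30 ✓; ∠CGB = 50.50° ✓; |GB| = 11.00 ✗.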